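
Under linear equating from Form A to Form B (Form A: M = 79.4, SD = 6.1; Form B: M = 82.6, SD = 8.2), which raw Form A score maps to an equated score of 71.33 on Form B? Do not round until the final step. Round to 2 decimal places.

71.02

Invert y = (SD_Y/SD_X)(x − M_X) + M_Y:
x = (SD_X/SD_Y)(y − M_Y) + M_X = (6.1/8.2)(71.33 − 82.6) + 79.4
x = 0.743902 × -11.270 + 79.4 = 71.02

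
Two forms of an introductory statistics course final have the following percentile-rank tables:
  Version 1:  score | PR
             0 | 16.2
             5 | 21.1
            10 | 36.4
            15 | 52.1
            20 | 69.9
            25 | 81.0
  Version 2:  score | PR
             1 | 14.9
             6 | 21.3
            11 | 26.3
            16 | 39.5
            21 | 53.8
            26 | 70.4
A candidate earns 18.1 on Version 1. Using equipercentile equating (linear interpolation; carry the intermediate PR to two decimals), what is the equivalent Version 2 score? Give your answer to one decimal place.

23.8

PR of 18.1 on Version 1: 52.1 + (18.1 − 15)/(20 − 15) × (69.9 − 52.1) = 63.14
On Version 2, PR 63.14 falls between score 21 (PR 53.8) and 26 (PR 70.4).
Interpolate: 21 + (63.14 − 53.8)/(70.4 − 53.8) × (26 − 21) = 23.8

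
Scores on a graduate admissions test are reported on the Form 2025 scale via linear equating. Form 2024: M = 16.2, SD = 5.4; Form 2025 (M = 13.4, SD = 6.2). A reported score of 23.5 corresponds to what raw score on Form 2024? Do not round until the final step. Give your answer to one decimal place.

25.0

Invert y = (SD_Y/SD_X)(x − M_X) + M_Y:
x = (SD_X/SD_Y)(y − M_Y) + M_X = (5.4/6.2)(23.5 − 13.4) + 16.2
x = 0.870968 × 10.100 + 16.2 = 25.0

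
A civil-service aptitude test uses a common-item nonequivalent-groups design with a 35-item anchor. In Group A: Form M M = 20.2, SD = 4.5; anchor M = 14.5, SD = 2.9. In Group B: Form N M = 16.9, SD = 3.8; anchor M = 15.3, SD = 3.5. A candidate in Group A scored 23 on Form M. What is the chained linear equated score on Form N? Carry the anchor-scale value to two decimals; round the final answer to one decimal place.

18.0

Form M → anchor (Group A): v = (2.9/4.5)(23 − 20.2) + 14.5 = 16.30
anchor → Form N (Group B): y = (3.8/3.5)(16.30 − 15.3) + 16.9 = 18.0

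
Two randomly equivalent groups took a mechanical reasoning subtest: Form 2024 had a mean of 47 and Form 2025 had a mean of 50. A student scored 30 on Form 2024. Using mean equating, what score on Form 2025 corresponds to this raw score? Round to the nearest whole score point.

Mean equating: y = x + (M_Y − M_X) = 30 + (50 − 47) = 33

33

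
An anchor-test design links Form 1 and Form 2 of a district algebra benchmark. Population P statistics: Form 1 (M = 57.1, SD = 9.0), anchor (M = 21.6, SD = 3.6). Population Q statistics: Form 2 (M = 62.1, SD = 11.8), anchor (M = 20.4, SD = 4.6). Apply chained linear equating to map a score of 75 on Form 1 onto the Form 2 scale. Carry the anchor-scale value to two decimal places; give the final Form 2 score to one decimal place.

83.5

Form 1 → anchor (Population P): v = (3.6/9.0)(75 − 57.1) + 21.6 = 28.76
anchor → Form 2 (Population Q): y = (11.8/4.6)(28.76 − 20.4) + 62.1 = 83.5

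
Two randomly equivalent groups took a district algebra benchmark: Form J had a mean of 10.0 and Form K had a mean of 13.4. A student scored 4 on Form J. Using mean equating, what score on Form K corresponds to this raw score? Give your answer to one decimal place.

Mean equating: y = x + (M_Y − M_X) = 4 + (13.4 − 10.0) = 7.4

7.4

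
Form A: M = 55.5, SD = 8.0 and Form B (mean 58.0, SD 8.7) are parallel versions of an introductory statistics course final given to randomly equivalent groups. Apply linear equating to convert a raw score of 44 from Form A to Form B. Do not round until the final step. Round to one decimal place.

45.5

Linear equating: y = (SD_Y/SD_X)(x − M_X) + M_Y
y = (8.7/8.0)(44 − 55.5) + 58.0
y = 1.087500 × -11.5 + 58.0 = -12.5062 + 58.0 = 45.5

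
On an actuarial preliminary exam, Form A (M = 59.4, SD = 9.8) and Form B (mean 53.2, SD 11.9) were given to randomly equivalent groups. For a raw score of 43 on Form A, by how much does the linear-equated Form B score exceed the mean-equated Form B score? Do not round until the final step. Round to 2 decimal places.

Mean-equated: 43 + (53.2 − 59.4) = 36.80
Linear-equated: (11.9/9.8)(43 − 59.4) + 53.2 = 33.286
Difference = 33.286 − 36.80 = -3.51

-3.51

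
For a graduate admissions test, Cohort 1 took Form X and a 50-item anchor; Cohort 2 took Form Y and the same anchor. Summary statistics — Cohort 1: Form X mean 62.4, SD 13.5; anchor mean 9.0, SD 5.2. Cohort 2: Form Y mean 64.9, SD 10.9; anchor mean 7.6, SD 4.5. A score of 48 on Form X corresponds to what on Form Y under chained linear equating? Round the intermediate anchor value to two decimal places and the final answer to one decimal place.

Form X → anchor (Cohort 1): v = (5.2/13.5)(48 − 62.4) + 9.0 = 3.45
anchor → Form Y (Cohort 2): y = (10.9/4.5)(3.45 − 7.6) + 64.9 = 54.8

54.8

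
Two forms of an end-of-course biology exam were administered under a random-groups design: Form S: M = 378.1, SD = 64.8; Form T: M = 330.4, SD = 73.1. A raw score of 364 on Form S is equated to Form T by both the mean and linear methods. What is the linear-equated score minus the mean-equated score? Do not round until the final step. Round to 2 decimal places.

Mean-equated: 364 + (330.4 − 378.1) = 316.30
Linear-equated: (73.1/64.8)(364 − 378.1) + 330.4 = 314.494
Difference = 314.494 − 316.30 = -1.81

-1.81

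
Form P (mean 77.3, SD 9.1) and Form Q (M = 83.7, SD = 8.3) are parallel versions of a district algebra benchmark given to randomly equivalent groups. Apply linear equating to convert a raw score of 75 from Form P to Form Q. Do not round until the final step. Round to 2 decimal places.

81.60

Linear equating: y = (SD_Y/SD_X)(x − M_X) + M_Y
y = (8.3/9.1)(75 − 77.3) + 83.7
y = 0.912088 × -2.3 + 83.7 = -2.0978 + 83.7 = 81.60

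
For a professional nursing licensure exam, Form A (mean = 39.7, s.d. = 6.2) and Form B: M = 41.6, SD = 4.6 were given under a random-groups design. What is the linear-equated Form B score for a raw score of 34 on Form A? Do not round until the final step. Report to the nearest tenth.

Linear equating: y = (SD_Y/SD_X)(x − M_X) + M_Y
y = (4.6/6.2)(34 − 39.7) + 41.6
y = 0.741935 × -5.7 + 41.6 = -4.2290 + 41.6 = 37.4

37.4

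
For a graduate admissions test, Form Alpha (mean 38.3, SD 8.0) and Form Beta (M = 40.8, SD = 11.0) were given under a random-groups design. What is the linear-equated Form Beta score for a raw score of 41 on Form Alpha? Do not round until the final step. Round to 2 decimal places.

44.51

Linear equating: y = (SD_Y/SD_X)(x − M_X) + M_Y
y = (11.0/8.0)(41 − 38.3) + 40.8
y = 1.375000 × 2.7 + 40.8 = 3.7125 + 40.8 = 44.51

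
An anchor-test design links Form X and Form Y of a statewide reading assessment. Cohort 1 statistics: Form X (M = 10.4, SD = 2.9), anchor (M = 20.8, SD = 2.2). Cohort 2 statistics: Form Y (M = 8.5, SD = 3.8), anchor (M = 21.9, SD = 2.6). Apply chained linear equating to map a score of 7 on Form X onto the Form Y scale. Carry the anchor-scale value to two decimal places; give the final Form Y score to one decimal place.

Form X → anchor (Cohort 1): v = (2.2/2.9)(7 − 10.4) + 20.8 = 18.22
anchor → Form Y (Cohort 2): y = (3.8/2.6)(18.22 − 21.9) + 8.5 = 3.1

3.1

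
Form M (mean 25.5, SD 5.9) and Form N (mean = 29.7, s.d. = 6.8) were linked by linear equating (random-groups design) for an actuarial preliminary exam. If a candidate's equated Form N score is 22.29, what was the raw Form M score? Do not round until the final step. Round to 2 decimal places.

Invert y = (SD_Y/SD_X)(x − M_X) + M_Y:
x = (SD_X/SD_Y)(y − M_Y) + M_X = (5.9/6.8)(22.29 − 29.7) + 25.5
x = 0.867647 × -7.410 + 25.5 = 19.07

19.07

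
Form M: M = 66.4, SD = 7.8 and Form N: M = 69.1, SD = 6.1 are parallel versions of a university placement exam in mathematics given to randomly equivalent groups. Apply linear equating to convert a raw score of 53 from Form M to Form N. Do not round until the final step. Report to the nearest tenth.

58.6

Linear equating: y = (SD_Y/SD_X)(x − M_X) + M_Y
y = (6.1/7.8)(53 − 66.4) + 69.1
y = 0.782051 × -13.4 + 69.1 = -10.4795 + 69.1 = 58.6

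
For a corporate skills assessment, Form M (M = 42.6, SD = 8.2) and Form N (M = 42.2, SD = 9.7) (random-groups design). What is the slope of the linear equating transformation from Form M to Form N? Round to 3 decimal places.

A = SD_Y / SD_X = 9.7 / 8.2 = 1.183

1.183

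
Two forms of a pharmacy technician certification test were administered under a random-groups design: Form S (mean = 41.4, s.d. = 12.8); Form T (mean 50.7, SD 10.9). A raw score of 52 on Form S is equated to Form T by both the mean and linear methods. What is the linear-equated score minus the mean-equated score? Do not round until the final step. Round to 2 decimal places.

-1.57

Mean-equated: 52 + (50.7 − 41.4) = 61.30
Linear-equated: (10.9/12.8)(52 − 41.4) + 50.7 = 59.727
Difference = 59.727 − 61.30 = -1.57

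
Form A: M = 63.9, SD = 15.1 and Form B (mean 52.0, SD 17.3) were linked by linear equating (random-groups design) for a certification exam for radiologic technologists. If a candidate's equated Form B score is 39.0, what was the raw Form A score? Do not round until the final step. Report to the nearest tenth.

Invert y = (SD_Y/SD_X)(x − M_X) + M_Y:
x = (SD_X/SD_Y)(y − M_Y) + M_X = (15.1/17.3)(39.0 − 52.0) + 63.9
x = 0.872832 × -13.000 + 63.9 = 52.6

52.6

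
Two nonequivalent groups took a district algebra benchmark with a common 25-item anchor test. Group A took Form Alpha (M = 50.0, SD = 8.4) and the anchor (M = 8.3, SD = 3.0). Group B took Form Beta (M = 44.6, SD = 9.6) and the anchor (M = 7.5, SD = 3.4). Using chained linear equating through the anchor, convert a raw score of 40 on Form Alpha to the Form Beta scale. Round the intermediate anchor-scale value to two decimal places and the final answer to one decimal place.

36.8

Form Alpha → anchor (Group A): v = (3.0/8.4)(40 − 50.0) + 8.3 = 4.73
anchor → Form Beta (Group B): y = (9.6/3.4)(4.73 − 7.5) + 44.6 = 36.8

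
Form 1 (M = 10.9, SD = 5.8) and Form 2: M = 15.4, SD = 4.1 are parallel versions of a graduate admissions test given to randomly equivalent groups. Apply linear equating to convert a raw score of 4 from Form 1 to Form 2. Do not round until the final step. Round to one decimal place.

Linear equating: y = (SD_Y/SD_X)(x − M_X) + M_Y
y = (4.1/5.8)(4 − 10.9) + 15.4
y = 0.706897 × -6.9 + 15.4 = -4.8776 + 15.4 = 10.5

10.5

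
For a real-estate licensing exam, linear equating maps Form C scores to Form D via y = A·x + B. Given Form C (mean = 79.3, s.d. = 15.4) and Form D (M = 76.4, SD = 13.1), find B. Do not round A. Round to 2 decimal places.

8.94

A = SD_Y / SD_X = 13.1 / 15.4 = 0.850649
B = M_Y − A·M_X = 76.4 − 0.850649 × 79.3 = 8.94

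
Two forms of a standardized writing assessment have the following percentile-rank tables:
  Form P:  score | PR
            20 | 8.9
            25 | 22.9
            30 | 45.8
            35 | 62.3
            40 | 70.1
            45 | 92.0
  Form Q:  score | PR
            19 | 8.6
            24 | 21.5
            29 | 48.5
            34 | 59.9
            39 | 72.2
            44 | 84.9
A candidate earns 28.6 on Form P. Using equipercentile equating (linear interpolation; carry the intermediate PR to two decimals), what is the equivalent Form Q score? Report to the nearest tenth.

27.3

PR of 28.6 on Form P: 22.9 + (28.6 − 25)/(30 − 25) × (45.8 − 22.9) = 39.39
On Form Q, PR 39.39 falls between score 24 (PR 21.5) and 29 (PR 48.5).
Interpolate: 24 + (39.39 − 21.5)/(48.5 − 21.5) × (29 − 24) = 27.3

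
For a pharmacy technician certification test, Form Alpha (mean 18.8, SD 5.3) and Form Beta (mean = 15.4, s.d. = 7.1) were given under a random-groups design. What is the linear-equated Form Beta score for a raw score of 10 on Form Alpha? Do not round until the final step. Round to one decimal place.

Linear equating: y = (SD_Y/SD_X)(x − M_X) + M_Y
y = (7.1/5.3)(10 − 18.8) + 15.4
y = 1.339623 × -8.8 + 15.4 = -11.7887 + 15.4 = 3.6

3.6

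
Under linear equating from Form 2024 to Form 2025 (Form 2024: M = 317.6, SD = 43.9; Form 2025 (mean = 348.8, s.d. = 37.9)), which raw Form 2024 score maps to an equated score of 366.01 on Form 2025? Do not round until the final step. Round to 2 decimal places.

Invert y = (SD_Y/SD_X)(x − M_X) + M_Y:
x = (SD_X/SD_Y)(y − M_Y) + M_X = (43.9/37.9)(366.01 − 348.8) + 317.6
x = 1.158311 × 17.210 + 317.6 = 337.53

337.53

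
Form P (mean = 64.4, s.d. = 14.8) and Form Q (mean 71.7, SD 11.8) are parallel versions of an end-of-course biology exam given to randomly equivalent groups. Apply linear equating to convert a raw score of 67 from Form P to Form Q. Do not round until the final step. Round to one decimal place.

Linear equating: y = (SD_Y/SD_X)(x − M_X) + M_Y
y = (11.8/14.8)(67 − 64.4) + 71.7
y = 0.797297 × 2.6 + 71.7 = 2.0730 + 71.7 = 73.8

73.8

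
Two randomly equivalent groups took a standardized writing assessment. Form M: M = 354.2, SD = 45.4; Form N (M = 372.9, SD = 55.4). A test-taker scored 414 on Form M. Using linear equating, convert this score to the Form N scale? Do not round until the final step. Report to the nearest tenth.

Linear equating: y = (SD_Y/SD_X)(x − M_X) + M_Y
y = (55.4/45.4)(414 − 354.2) + 372.9
y = 1.220264 × 59.8 + 372.9 = 72.9718 + 372.9 = 445.9

445.9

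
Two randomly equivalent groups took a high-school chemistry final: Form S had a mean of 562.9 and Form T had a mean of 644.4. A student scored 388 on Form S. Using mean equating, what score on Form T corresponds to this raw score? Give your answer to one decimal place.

Mean equating: y = x + (M_Y − M_X) = 388 + (644.4 − 562.9) = 469.5

469.5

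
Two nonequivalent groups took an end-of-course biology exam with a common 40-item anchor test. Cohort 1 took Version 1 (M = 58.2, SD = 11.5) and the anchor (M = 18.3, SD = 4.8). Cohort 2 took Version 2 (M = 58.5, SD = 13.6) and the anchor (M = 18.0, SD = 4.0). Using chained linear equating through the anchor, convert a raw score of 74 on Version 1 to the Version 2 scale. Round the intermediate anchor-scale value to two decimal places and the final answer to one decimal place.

Version 1 → anchor (Cohort 1): v = (4.8/11.5)(74 − 58.2) + 18.3 = 24.89
anchor → Version 2 (Cohort 2): y = (13.6/4.0)(24.89 − 18.0) + 58.5 = 81.9

81.9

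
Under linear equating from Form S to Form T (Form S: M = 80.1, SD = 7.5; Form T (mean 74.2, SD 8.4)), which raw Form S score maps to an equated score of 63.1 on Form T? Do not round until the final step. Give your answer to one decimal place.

70.2

Invert y = (SD_Y/SD_X)(x − M_X) + M_Y:
x = (SD_X/SD_Y)(y − M_Y) + M_X = (7.5/8.4)(63.1 − 74.2) + 80.1
x = 0.892857 × -11.100 + 80.1 = 70.2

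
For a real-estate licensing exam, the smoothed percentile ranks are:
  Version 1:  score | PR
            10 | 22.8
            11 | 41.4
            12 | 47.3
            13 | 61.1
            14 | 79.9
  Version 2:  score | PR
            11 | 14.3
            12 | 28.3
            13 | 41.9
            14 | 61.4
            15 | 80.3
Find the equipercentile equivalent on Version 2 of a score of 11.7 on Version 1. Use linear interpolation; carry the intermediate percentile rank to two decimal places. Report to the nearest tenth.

PR of 11.7 on Version 1: 41.4 + (11.7 − 11)/(12 − 11) × (47.3 − 41.4) = 45.53
On Version 2, PR 45.53 falls between score 13 (PR 41.9) and 14 (PR 61.4).
Interpolate: 13 + (45.53 − 41.9)/(61.4 − 41.9) × (14 − 13) = 13.2

13.2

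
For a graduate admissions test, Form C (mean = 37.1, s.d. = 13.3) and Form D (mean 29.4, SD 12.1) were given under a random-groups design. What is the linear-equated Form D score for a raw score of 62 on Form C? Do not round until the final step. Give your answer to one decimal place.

52.1

Linear equating: y = (SD_Y/SD_X)(x − M_X) + M_Y
y = (12.1/13.3)(62 − 37.1) + 29.4
y = 0.909774 × 24.9 + 29.4 = 22.6534 + 29.4 = 52.1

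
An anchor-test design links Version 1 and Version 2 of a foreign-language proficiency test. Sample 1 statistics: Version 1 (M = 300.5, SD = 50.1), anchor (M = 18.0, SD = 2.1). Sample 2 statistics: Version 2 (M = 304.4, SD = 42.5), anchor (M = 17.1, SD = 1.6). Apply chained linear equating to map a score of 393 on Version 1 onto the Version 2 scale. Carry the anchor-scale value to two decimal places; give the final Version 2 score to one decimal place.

431.4

Version 1 → anchor (Sample 1): v = (2.1/50.1)(393 − 300.5) + 18.0 = 21.88
anchor → Version 2 (Sample 2): y = (42.5/1.6)(21.88 − 17.1) + 304.4 = 431.4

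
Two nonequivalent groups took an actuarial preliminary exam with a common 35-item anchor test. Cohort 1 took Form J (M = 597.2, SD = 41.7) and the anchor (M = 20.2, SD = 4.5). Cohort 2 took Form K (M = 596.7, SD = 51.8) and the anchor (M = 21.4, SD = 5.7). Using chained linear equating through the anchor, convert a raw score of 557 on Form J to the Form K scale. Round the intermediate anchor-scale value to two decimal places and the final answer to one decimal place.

Form J → anchor (Cohort 1): v = (4.5/41.7)(557 − 597.2) + 20.2 = 15.86
anchor → Form K (Cohort 2): y = (51.8/5.7)(15.86 − 21.4) + 596.7 = 546.4

546.4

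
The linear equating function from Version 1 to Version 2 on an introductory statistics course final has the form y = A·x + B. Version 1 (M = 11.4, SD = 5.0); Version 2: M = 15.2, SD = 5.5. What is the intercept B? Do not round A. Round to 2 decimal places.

2.66

A = SD_Y / SD_X = 5.5 / 5.0 = 1.100000
B = M_Y − A·M_X = 15.2 − 1.100000 × 11.4 = 2.66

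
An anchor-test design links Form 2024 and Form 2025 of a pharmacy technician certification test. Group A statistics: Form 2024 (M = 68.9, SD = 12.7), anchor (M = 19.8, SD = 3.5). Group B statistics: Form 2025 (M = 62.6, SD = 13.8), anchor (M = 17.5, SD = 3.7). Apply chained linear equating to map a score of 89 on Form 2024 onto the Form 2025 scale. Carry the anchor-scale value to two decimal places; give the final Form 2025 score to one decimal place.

Form 2024 → anchor (Group A): v = (3.5/12.7)(89 − 68.9) + 19.8 = 25.34
anchor → Form 2025 (Group B): y = (13.8/3.7)(25.34 − 17.5) + 62.6 = 91.8

91.8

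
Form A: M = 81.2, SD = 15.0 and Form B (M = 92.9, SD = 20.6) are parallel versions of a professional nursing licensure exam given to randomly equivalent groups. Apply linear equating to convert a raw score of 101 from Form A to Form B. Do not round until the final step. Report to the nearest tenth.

Linear equating: y = (SD_Y/SD_X)(x − M_X) + M_Y
y = (20.6/15.0)(101 − 81.2) + 92.9
y = 1.373333 × 19.8 + 92.9 = 27.1920 + 92.9 = 120.1

120.1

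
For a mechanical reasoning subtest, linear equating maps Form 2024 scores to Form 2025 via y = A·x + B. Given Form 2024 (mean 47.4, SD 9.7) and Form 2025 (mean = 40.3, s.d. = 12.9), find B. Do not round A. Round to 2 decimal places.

A = SD_Y / SD_X = 12.9 / 9.7 = 1.329897
B = M_Y − A·M_X = 40.3 − 1.329897 × 47.4 = -22.74

-22.74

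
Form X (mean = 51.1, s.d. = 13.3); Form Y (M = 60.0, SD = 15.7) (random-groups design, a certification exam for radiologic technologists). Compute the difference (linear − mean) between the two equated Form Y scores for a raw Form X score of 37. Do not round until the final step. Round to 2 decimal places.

-2.54

Mean-equated: 37 + (60.0 − 51.1) = 45.90
Linear-equated: (15.7/13.3)(37 − 51.1) + 60.0 = 43.356
Difference = 43.356 − 45.90 = -2.54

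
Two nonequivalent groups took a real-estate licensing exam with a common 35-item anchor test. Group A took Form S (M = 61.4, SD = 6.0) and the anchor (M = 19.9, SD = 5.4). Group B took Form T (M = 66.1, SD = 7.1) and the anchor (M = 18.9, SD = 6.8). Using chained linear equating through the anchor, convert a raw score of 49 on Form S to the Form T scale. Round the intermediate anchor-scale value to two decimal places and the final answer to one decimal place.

55.5

Form S → anchor (Group A): v = (5.4/6.0)(49 − 61.4) + 19.9 = 8.74
anchor → Form T (Group B): y = (7.1/6.8)(8.74 − 18.9) + 66.1 = 55.5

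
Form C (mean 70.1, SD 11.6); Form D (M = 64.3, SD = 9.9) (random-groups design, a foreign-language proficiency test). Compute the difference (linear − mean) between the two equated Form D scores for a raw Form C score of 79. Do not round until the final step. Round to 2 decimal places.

-1.30

Mean-equated: 79 + (64.3 − 70.1) = 73.20
Linear-equated: (9.9/11.6)(79 − 70.1) + 64.3 = 71.896
Difference = 71.896 − 73.20 = -1.30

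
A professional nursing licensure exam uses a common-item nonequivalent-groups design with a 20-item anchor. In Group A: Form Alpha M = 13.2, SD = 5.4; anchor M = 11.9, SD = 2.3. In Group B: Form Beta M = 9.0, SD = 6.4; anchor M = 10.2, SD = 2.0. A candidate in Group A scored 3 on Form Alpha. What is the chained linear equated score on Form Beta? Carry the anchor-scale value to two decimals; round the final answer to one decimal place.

Form Alpha → anchor (Group A): v = (2.3/5.4)(3 − 13.2) + 11.9 = 7.56
anchor → Form Beta (Group B): y = (6.4/2.0)(7.56 − 10.2) + 9.0 = 0.6

0.6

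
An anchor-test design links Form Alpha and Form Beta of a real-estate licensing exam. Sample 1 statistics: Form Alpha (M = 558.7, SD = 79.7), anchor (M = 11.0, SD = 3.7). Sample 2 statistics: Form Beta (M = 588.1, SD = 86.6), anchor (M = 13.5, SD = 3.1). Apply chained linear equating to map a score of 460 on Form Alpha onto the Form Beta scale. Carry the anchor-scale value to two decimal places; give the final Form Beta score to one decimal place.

Form Alpha → anchor (Sample 1): v = (3.7/79.7)(460 − 558.7) + 11.0 = 6.42
anchor → Form Beta (Sample 2): y = (86.6/3.1)(6.42 − 13.5) + 588.1 = 390.3

390.3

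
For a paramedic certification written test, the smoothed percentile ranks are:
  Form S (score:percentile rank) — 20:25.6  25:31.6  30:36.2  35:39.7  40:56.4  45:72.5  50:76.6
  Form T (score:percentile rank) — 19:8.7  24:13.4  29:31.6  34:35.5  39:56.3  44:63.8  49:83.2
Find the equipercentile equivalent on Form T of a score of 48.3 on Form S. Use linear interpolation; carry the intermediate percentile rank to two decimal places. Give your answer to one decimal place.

PR of 48.3 on Form S: 72.5 + (48.3 − 45)/(50 − 45) × (76.6 − 72.5) = 75.21
On Form T, PR 75.21 falls between score 44 (PR 63.8) and 49 (PR 83.2).
Interpolate: 44 + (75.21 − 63.8)/(83.2 − 63.8) × (49 − 44) = 46.9

46.9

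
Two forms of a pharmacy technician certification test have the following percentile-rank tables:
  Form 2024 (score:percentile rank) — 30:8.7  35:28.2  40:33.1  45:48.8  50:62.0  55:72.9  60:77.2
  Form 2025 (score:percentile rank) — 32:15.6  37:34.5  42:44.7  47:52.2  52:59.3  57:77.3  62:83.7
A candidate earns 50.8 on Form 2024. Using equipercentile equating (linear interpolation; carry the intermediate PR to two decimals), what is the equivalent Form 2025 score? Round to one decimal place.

53.2

PR of 50.8 on Form 2024: 62.0 + (50.8 − 50)/(55 − 50) × (72.9 − 62.0) = 63.74
On Form 2025, PR 63.74 falls between score 52 (PR 59.3) and 57 (PR 77.3).
Interpolate: 52 + (63.74 − 59.3)/(77.3 − 59.3) × (57 − 52) = 53.2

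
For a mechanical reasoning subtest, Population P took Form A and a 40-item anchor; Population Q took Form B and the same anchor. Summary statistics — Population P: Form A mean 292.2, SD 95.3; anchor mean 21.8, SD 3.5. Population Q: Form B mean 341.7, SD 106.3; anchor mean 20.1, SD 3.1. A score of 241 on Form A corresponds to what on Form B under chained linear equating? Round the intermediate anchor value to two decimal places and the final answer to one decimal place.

Form A → anchor (Population P): v = (3.5/95.3)(241 − 292.2) + 21.8 = 19.92
anchor → Form B (Population Q): y = (106.3/3.1)(19.92 − 20.1) + 341.7 = 335.5

335.5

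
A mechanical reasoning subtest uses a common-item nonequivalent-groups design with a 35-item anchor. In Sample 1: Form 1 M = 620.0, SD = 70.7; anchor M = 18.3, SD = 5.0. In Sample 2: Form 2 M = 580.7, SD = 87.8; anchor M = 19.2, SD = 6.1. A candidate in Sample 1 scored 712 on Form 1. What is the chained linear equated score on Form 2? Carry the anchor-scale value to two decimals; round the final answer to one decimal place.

661.4

Form 1 → anchor (Sample 1): v = (5.0/70.7)(712 − 620.0) + 18.3 = 24.81
anchor → Form 2 (Sample 2): y = (87.8/6.1)(24.81 − 19.2) + 580.7 = 661.4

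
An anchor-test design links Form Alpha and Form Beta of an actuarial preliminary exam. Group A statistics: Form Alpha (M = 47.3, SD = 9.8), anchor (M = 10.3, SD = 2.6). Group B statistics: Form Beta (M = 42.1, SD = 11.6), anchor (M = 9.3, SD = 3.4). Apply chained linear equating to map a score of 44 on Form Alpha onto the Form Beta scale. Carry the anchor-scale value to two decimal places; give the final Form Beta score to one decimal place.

42.5

Form Alpha → anchor (Group A): v = (2.6/9.8)(44 − 47.3) + 10.3 = 9.42
anchor → Form Beta (Group B): y = (11.6/3.4)(9.42 − 9.3) + 42.1 = 42.5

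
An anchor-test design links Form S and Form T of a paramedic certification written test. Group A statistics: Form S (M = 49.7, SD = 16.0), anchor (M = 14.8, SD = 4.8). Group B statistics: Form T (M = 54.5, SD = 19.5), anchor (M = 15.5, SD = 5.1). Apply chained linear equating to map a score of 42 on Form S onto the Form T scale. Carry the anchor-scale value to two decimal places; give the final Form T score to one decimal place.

43.0

Form S → anchor (Group A): v = (4.8/16.0)(42 − 49.7) + 14.8 = 12.49
anchor → Form T (Group B): y = (19.5/5.1)(12.49 − 15.5) + 54.5 = 43.0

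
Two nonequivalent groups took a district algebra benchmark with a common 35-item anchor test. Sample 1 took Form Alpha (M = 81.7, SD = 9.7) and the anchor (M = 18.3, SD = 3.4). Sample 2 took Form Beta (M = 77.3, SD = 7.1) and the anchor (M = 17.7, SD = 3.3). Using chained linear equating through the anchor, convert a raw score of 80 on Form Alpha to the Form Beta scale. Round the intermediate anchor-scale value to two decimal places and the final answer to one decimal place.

Form Alpha → anchor (Sample 1): v = (3.4/9.7)(80 − 81.7) + 18.3 = 17.70
anchor → Form Beta (Sample 2): y = (7.1/3.3)(17.70 − 17.7) + 77.3 = 77.3

77.3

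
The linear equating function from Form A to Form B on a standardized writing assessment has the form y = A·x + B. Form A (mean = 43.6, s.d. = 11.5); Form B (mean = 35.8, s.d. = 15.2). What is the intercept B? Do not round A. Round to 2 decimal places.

-21.83

A = SD_Y / SD_X = 15.2 / 11.5 = 1.321739
B = M_Y − A·M_X = 35.8 − 1.321739 × 43.6 = -21.83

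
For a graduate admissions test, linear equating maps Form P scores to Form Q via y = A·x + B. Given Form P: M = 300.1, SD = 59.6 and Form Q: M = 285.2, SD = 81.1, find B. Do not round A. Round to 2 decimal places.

-123.16

A = SD_Y / SD_X = 81.1 / 59.6 = 1.360738
B = M_Y − A·M_X = 285.2 − 1.360738 × 300.1 = -123.16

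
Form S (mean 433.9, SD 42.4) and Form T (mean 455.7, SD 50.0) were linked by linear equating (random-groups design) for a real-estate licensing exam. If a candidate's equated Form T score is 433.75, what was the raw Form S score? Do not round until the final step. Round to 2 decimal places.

415.29

Invert y = (SD_Y/SD_X)(x − M_X) + M_Y:
x = (SD_X/SD_Y)(y − M_Y) + M_X = (42.4/50.0)(433.75 − 455.7) + 433.9
x = 0.848000 × -21.950 + 433.9 = 415.29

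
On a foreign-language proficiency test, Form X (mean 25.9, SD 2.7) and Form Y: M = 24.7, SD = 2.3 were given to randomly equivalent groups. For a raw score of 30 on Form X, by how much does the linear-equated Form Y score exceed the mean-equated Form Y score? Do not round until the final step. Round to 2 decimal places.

Mean-equated: 30 + (24.7 − 25.9) = 28.80
Linear-equated: (2.3/2.7)(30 − 25.9) + 24.7 = 28.193
Difference = 28.193 − 28.80 = -0.61

-0.61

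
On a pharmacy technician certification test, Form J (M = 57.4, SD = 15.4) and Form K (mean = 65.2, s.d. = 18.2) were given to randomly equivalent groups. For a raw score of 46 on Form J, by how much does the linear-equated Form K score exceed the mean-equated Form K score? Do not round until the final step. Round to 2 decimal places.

Mean-equated: 46 + (65.2 − 57.4) = 53.80
Linear-equated: (18.2/15.4)(46 − 57.4) + 65.2 = 51.727
Difference = 51.727 − 53.80 = -2.07

-2.07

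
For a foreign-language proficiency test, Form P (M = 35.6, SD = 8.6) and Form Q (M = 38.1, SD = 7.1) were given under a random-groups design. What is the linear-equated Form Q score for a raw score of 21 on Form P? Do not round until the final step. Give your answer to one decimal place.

26.0

Linear equating: y = (SD_Y/SD_X)(x − M_X) + M_Y
y = (7.1/8.6)(21 − 35.6) + 38.1
y = 0.825581 × -14.6 + 38.1 = -12.0535 + 38.1 = 26.0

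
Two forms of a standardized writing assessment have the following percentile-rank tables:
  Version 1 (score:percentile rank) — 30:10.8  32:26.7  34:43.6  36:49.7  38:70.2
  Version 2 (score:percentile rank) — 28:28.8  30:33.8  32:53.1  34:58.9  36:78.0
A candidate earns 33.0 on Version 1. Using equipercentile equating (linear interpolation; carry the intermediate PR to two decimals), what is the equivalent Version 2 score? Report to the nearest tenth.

PR of 33.0 on Version 1: 26.7 + (33.0 − 32)/(34 − 32) × (43.6 − 26.7) = 35.15
On Version 2, PR 35.15 falls between score 30 (PR 33.8) and 32 (PR 53.1).
Interpolate: 30 + (35.15 − 33.8)/(53.1 − 33.8) × (32 − 30) = 30.1

30.1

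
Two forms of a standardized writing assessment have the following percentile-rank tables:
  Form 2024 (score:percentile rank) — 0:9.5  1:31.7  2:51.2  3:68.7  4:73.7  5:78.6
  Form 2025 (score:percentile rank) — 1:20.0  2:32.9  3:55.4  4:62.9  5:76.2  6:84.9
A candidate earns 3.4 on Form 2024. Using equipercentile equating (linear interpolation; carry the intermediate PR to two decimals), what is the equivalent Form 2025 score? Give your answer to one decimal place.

PR of 3.4 on Form 2024: 68.7 + (3.4 − 3)/(4 − 3) × (73.7 − 68.7) = 70.70
On Form 2025, PR 70.70 falls between score 4 (PR 62.9) and 5 (PR 76.2).
Interpolate: 4 + (70.70 − 62.9)/(76.2 − 62.9) × (5 − 4) = 4.6

4.6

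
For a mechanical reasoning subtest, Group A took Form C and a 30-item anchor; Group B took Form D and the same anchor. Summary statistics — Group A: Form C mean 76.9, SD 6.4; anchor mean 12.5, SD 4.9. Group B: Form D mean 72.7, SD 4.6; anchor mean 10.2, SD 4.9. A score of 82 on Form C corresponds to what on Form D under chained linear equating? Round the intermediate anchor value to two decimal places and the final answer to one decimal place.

78.5

Form C → anchor (Group A): v = (4.9/6.4)(82 − 76.9) + 12.5 = 16.40
anchor → Form D (Group B): y = (4.6/4.9)(16.40 − 10.2) + 72.7 = 78.5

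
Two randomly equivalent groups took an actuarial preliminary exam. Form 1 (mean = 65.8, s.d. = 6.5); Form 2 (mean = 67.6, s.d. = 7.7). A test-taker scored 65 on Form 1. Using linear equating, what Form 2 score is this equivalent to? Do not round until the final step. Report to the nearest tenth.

66.7

Linear equating: y = (SD_Y/SD_X)(x − M_X) + M_Y
y = (7.7/6.5)(65 − 65.8) + 67.6
y = 1.184615 × -0.8 + 67.6 = -0.9477 + 67.6 = 66.7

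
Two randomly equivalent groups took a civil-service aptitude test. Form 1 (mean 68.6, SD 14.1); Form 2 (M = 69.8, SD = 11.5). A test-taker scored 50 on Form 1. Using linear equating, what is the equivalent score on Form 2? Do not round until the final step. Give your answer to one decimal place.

54.6

Linear equating: y = (SD_Y/SD_X)(x − M_X) + M_Y
y = (11.5/14.1)(50 − 68.6) + 69.8
y = 0.815603 × -18.6 + 69.8 = -15.1702 + 69.8 = 54.6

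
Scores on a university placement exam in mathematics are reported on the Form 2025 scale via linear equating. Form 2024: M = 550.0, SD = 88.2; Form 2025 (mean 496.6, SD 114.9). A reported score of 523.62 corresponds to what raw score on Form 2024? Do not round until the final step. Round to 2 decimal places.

Invert y = (SD_Y/SD_X)(x − M_X) + M_Y:
x = (SD_X/SD_Y)(y − M_Y) + M_X = (88.2/114.9)(523.62 − 496.6) + 550.0
x = 0.767624 × 27.020 + 550.0 = 570.74

570.74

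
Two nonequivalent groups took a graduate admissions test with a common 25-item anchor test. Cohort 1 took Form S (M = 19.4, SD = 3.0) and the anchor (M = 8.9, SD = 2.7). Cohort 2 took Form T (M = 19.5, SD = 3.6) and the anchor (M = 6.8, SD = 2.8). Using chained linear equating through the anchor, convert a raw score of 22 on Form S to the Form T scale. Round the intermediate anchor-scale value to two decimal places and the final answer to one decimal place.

Form S → anchor (Cohort 1): v = (2.7/3.0)(22 − 19.4) + 8.9 = 11.24
anchor → Form T (Cohort 2): y = (3.6/2.8)(11.24 − 6.8) + 19.5 = 25.2

25.2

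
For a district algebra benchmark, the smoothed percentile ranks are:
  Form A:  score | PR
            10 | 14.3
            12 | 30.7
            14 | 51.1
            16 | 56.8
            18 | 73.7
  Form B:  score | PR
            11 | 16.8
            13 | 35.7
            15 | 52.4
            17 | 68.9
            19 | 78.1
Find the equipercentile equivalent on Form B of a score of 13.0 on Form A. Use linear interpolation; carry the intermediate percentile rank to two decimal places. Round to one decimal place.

PR of 13.0 on Form A: 30.7 + (13.0 − 12)/(14 − 12) × (51.1 − 30.7) = 40.90
On Form B, PR 40.90 falls between score 13 (PR 35.7) and 15 (PR 52.4).
Interpolate: 13 + (40.90 − 35.7)/(52.4 − 35.7) × (15 − 13) = 13.6

13.6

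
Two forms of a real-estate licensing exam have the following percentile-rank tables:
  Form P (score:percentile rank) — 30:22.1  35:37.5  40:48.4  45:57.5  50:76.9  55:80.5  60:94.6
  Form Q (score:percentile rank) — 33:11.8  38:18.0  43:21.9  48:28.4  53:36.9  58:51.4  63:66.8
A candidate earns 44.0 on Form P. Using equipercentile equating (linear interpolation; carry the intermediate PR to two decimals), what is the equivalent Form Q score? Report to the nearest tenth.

PR of 44.0 on Form P: 48.4 + (44.0 − 40)/(45 − 40) × (57.5 − 48.4) = 55.68
On Form Q, PR 55.68 falls between score 58 (PR 51.4) and 63 (PR 66.8).
Interpolate: 58 + (55.68 − 51.4)/(66.8 − 51.4) × (63 − 58) = 59.4

59.4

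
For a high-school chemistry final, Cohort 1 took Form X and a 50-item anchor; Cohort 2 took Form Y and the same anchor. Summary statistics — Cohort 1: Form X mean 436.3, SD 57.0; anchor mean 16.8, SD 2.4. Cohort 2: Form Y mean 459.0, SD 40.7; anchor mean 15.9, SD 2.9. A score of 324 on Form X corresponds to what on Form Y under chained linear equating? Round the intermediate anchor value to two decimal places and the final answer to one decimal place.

405.2

Form X → anchor (Cohort 1): v = (2.4/57.0)(324 − 436.3) + 16.8 = 12.07
anchor → Form Y (Cohort 2): y = (40.7/2.9)(12.07 − 15.9) + 459.0 = 405.2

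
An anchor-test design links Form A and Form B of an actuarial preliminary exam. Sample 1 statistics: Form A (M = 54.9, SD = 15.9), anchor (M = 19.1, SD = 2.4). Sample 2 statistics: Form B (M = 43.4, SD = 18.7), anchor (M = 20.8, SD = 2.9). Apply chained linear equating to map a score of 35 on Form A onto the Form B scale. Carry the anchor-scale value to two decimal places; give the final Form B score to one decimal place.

13.1

Form A → anchor (Sample 1): v = (2.4/15.9)(35 − 54.9) + 19.1 = 16.10
anchor → Form B (Sample 2): y = (18.7/2.9)(16.10 − 20.8) + 43.4 = 13.1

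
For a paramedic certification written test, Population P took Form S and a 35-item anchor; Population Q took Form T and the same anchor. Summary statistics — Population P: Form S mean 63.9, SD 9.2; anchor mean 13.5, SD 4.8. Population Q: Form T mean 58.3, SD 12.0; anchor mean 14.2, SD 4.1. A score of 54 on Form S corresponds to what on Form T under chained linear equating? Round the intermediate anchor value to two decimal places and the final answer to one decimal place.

41.1

Form S → anchor (Population P): v = (4.8/9.2)(54 − 63.9) + 13.5 = 8.33
anchor → Form T (Population Q): y = (12.0/4.1)(8.33 − 14.2) + 58.3 = 41.1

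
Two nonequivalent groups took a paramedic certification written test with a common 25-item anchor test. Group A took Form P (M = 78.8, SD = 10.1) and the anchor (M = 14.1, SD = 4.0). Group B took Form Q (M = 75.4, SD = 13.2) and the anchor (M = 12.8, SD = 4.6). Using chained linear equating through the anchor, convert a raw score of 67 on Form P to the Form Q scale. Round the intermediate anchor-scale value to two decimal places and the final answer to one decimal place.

65.7

Form P → anchor (Group A): v = (4.0/10.1)(67 − 78.8) + 14.1 = 9.43
anchor → Form Q (Group B): y = (13.2/4.6)(9.43 − 12.8) + 75.4 = 65.7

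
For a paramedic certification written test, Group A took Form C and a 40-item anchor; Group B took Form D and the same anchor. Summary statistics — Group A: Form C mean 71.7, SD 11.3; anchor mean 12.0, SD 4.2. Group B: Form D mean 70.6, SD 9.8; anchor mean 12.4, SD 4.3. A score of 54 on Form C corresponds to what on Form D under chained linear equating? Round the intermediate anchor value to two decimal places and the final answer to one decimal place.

54.7

Form C → anchor (Group A): v = (4.2/11.3)(54 − 71.7) + 12.0 = 5.42
anchor → Form D (Group B): y = (9.8/4.3)(5.42 − 12.4) + 70.6 = 54.7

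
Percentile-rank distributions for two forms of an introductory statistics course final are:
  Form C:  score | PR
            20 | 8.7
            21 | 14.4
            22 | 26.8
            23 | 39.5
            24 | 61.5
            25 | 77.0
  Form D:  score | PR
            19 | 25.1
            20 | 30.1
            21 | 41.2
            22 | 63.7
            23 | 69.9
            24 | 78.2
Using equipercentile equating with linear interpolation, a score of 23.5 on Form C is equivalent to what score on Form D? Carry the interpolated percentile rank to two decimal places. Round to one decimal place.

PR of 23.5 on Form C: 39.5 + (23.5 − 23)/(24 − 23) × (61.5 − 39.5) = 50.50
On Form D, PR 50.50 falls between score 21 (PR 41.2) and 22 (PR 63.7).
Interpolate: 21 + (50.50 − 41.2)/(63.7 − 41.2) × (22 − 21) = 21.4

21.4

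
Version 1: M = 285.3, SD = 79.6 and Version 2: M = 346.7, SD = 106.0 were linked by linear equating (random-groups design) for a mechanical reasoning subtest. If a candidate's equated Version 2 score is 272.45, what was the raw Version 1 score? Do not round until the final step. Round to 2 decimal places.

229.54

Invert y = (SD_Y/SD_X)(x − M_X) + M_Y:
x = (SD_X/SD_Y)(y − M_Y) + M_X = (79.6/106.0)(272.45 − 346.7) + 285.3
x = 0.750943 × -74.250 + 285.3 = 229.54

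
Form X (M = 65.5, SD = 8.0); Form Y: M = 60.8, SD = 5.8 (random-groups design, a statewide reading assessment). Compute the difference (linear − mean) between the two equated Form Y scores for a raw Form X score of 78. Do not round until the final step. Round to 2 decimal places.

Mean-equated: 78 + (60.8 − 65.5) = 73.30
Linear-equated: (5.8/8.0)(78 − 65.5) + 60.8 = 69.862
Difference = 69.862 − 73.30 = -3.44

-3.44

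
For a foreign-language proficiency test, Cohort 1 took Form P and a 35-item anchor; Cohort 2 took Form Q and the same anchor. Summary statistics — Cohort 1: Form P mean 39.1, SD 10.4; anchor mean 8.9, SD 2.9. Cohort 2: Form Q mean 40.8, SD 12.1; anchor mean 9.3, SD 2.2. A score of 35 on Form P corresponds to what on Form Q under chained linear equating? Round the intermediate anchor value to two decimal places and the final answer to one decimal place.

Form P → anchor (Cohort 1): v = (2.9/10.4)(35 − 39.1) + 8.9 = 7.76
anchor → Form Q (Cohort 2): y = (12.1/2.2)(7.76 − 9.3) + 40.8 = 32.3

32.3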